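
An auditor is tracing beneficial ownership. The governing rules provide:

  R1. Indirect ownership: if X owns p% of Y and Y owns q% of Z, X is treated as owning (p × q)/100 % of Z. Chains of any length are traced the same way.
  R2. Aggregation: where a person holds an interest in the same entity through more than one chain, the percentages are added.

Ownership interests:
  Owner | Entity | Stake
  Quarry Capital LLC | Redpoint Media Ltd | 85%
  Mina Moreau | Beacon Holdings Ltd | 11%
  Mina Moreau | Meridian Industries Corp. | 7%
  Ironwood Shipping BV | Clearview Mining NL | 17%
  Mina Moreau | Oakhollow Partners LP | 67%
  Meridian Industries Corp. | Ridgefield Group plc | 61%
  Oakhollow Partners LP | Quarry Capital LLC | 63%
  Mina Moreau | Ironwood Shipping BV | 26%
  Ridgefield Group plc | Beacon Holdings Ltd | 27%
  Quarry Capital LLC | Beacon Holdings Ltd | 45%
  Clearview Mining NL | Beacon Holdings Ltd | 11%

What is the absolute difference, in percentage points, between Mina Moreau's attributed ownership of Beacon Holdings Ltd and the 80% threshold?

Chain via Ironwood Shipping BV → Clearview Mining NL (R1): 26% × 17% × 11% = 0.4862% of Beacon Holdings Ltd.
Chain via Oakhollow Partners LP → Quarry Capital LLC (R1): 67% × 63% × 45% = 18.9945% of Beacon Holdings Ltd.
Chain via Meridian Industries Corp. → Ridgefield Group plc (R1): 7% × 61% × 27% = 1.1529% of Beacon Holdings Ltd.
Direct interest in Beacon Holdings Ltd: 11%.
Aggregating (R2): 0.4862% + 18.9945% + 1.1529% + 11% = 31.6336%.
31.6336% falls short of the 80% threshold by 48.3664 percentage points.

48.3664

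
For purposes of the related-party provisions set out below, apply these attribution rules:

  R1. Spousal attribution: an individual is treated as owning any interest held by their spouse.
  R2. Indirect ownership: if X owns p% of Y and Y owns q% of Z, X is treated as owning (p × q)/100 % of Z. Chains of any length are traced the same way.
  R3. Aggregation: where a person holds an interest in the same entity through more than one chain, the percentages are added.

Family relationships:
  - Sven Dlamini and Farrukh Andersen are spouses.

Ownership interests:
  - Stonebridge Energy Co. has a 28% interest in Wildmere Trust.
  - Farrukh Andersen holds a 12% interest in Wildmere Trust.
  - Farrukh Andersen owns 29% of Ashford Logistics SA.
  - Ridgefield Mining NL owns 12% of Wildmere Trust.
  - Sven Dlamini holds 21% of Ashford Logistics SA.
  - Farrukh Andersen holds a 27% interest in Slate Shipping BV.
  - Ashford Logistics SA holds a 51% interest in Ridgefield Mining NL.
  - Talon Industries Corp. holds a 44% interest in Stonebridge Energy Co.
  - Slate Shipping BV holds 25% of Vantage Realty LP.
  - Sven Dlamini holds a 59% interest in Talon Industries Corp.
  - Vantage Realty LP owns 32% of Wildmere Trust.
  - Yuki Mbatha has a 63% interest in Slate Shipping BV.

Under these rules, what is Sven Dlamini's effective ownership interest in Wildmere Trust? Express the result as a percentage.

By spousal attribution (R1), Sven Dlamini is treated as also owning Farrukh Andersen's interest in Ashford Logistics SA, giving 21% + 29% = 50%.
By spousal attribution (R1), Sven Dlamini is treated as owning Farrukh Andersen's 27% interest in Slate Shipping BV.
By spousal attribution (R1), Sven Dlamini is treated as owning Farrukh Andersen's 12% interest in Wildmere Trust.
Chain via Talon Industries Corp. → Stonebridge Energy Co. (R2): 59% × 44% × 28% = 7.2688% of Wildmere Trust.
Chain via Ashford Logistics SA → Ridgefield Mining NL (R2): 50% × 51% × 12% = 3.06% of Wildmere Trust.
Chain via Slate Shipping BV → Vantage Realty LP (R2): 27% × 25% × 32% = 2.16% of Wildmere Trust.
Direct interest in Wildmere Trust: 12%.
Aggregating (R3): 7.2688% + 3.06% + 2.16% + 12% = 24.4888%.

24.4888%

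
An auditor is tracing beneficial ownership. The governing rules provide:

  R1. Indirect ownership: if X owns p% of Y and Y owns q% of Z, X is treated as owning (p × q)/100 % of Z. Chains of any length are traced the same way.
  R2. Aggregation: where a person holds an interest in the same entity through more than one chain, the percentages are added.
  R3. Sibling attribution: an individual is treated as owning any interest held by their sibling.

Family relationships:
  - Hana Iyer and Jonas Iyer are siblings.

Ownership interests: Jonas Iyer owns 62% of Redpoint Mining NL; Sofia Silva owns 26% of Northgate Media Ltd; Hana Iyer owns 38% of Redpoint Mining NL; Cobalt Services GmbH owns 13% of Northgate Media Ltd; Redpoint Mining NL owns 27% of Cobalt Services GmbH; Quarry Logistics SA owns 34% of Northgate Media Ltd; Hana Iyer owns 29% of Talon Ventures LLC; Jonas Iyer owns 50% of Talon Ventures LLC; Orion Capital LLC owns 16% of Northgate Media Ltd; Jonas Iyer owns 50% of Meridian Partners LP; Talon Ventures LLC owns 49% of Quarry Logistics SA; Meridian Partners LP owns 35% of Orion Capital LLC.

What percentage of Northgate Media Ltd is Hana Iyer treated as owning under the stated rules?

19.4714%

By sibling attribution (R3), Hana Iyer is treated as also owning Jonas Iyer's interest in Redpoint Mining NL, giving 38% + 62% = 100%.
By sibling attribution (R3), Hana Iyer is treated as also owning Jonas Iyer's interest in Talon Ventures LLC, giving 29% + 50% = 79%.
By sibling attribution (R3), Hana Iyer is treated as owning Jonas Iyer's 50% interest in Meridian Partners LP.
Chain via Redpoint Mining NL → Cobalt Services GmbH (R1): 100% × 27% × 13% = 3.51% of Northgate Media Ltd.
Chain via Talon Ventures LLC → Quarry Logistics SA (R1): 79% × 49% × 34% = 13.1614% of Northgate Media Ltd.
Chain via Meridian Partners LP → Orion Capital LLC (R1): 50% × 35% × 16% = 2.8% of Northgate Media Ltd.
Aggregating (R2): 3.51% + 13.1614% + 2.8% = 19.4714%.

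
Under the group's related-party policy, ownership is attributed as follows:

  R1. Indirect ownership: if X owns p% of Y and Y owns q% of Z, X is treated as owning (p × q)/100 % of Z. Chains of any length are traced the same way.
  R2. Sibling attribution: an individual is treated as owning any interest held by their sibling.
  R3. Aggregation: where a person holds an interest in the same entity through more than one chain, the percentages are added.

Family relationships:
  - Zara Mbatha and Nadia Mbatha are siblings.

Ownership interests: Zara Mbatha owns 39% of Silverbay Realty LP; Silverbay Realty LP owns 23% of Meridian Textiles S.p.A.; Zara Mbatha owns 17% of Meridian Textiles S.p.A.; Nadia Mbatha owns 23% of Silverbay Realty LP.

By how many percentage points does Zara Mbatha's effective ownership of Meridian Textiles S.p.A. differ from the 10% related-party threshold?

By sibling attribution (R2), Zara Mbatha is treated as also owning Nadia Mbatha's interest in Silverbay Realty LP, giving 39% + 23% = 62%.
Chain via Silverbay Realty LP (R1): 62% × 23% = 14.26% of Meridian Textiles S.p.A.
Direct interest in Meridian Textiles S.p.A: 17%.
Aggregating (R3): 14.26% + 17% = 31.26%.
31.26% exceeds the 10% threshold by 21.26 percentage points.

21.26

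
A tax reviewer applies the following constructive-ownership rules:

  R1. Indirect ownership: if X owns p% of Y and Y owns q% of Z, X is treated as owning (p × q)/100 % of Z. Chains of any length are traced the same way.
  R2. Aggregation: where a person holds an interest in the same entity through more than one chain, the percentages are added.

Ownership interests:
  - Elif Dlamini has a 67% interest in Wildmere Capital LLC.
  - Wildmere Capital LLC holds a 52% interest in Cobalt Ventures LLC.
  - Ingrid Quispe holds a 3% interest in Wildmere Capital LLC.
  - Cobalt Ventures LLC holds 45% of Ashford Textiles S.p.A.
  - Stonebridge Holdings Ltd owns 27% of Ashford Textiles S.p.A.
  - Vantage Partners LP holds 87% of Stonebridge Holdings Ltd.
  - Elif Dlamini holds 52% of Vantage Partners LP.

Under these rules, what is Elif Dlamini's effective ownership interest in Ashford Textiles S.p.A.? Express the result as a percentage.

Chain via Vantage Partners LP → Stonebridge Holdings Ltd (R1): 52% × 87% × 27% = 12.2148% of Ashford Textiles S.p.A.
Chain via Wildmere Capital LLC → Cobalt Ventures LLC (R1): 67% × 52% × 45% = 15.678% of Ashford Textiles S.p.A.
Aggregating (R2): 12.2148% + 15.678% = 27.8928%.

27.8928%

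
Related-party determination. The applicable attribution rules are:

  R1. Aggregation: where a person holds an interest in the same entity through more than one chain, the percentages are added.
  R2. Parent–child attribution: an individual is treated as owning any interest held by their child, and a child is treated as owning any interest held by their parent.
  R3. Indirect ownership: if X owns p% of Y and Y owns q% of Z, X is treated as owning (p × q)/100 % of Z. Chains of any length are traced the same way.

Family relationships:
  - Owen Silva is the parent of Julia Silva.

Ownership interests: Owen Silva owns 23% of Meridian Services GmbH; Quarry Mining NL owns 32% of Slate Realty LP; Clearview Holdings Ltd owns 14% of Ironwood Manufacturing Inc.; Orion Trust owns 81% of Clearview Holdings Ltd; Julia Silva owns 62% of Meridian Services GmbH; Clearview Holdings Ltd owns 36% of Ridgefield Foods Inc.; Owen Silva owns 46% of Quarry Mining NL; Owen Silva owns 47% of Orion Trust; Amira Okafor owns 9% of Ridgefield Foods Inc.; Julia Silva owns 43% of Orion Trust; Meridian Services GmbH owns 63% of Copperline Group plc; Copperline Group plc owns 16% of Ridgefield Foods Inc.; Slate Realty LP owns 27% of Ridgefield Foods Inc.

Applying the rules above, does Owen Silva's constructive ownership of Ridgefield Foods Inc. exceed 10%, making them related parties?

Yes

By parent–child attribution (R2), Owen Silva is treated as also owning Julia Silva's interest in Orion Trust, giving 47% + 43% = 90%.
By parent–child attribution (R2), Owen Silva is treated as also owning Julia Silva's interest in Meridian Services GmbH, giving 23% + 62% = 85%.
Chain via Orion Trust → Clearview Holdings Ltd (R3): 90% × 81% × 36% = 26.244% of Ridgefield Foods Inc.
Chain via Meridian Services GmbH → Copperline Group plc (R3): 85% × 63% × 16% = 8.568% of Ridgefield Foods Inc.
Chain via Quarry Mining NL → Slate Realty LP (R3): 46% × 32% × 27% = 3.9744% of Ridgefield Foods Inc.
Aggregating (R1): 26.244% + 8.568% + 3.9744% = 38.7864%.
38.7864% exceeds the 10% threshold, so Owen is a related party to Ridgefield Foods Inc.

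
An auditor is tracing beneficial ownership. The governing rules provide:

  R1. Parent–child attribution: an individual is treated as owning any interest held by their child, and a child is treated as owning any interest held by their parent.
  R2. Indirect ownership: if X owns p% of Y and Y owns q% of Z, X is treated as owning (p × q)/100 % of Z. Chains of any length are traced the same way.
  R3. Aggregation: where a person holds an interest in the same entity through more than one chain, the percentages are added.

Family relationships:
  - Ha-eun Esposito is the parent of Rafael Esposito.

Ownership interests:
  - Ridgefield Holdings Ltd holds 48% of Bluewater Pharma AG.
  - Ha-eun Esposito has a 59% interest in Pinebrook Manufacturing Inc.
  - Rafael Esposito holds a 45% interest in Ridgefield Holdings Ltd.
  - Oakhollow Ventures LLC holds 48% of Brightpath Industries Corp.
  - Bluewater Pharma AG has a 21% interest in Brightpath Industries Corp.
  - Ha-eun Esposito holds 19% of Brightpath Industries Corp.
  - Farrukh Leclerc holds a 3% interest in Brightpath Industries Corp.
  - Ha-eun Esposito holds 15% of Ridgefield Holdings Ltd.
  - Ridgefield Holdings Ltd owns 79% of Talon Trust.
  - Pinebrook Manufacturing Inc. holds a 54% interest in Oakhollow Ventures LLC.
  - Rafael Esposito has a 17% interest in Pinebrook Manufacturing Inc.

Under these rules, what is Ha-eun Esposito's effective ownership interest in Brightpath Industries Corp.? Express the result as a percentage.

By parent–child attribution (R1), Ha-eun Esposito is treated as also owning Rafael Esposito's interest in Pinebrook Manufacturing Inc, giving 59% + 17% = 76%.
By parent–child attribution (R1), Ha-eun Esposito is treated as also owning Rafael Esposito's interest in Ridgefield Holdings Ltd, giving 15% + 45% = 60%.
Chain via Pinebrook Manufacturing Inc. → Oakhollow Ventures LLC (R2): 76% × 54% × 48% = 19.6992% of Brightpath Industries Corp.
Chain via Ridgefield Holdings Ltd → Bluewater Pharma AG (R2): 60% × 48% × 21% = 6.048% of Brightpath Industries Corp.
Direct interest in Brightpath Industries Corp: 19%.
Aggregating (R3): 19.6992% + 6.048% + 19% = 44.7472%.

44.7472%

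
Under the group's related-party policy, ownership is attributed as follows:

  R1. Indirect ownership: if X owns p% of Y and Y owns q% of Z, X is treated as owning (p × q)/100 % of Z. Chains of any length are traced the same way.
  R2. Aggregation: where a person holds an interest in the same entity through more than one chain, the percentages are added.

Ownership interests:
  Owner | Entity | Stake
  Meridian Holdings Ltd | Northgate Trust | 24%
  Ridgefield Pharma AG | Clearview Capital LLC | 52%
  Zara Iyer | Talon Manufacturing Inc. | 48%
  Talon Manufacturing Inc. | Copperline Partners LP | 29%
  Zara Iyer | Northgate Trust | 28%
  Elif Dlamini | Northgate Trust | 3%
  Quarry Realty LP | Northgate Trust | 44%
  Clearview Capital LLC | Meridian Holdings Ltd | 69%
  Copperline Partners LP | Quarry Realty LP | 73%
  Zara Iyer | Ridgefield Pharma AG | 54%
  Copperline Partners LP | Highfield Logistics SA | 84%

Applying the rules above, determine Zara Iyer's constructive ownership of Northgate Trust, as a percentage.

Chain via Ridgefield Pharma AG → Clearview Capital LLC → Meridian Holdings Ltd (R1): 54% × 52% × 69% × 24% = 4.650048% of Northgate Trust.
Chain via Talon Manufacturing Inc. → Copperline Partners LP → Quarry Realty LP (R1): 48% × 29% × 73% × 44% = 4.471104% of Northgate Trust.
Direct interest in Northgate Trust: 28%.
Aggregating (R2): 4.650048% + 4.471104% + 28% = 37.121152%.

37.121152%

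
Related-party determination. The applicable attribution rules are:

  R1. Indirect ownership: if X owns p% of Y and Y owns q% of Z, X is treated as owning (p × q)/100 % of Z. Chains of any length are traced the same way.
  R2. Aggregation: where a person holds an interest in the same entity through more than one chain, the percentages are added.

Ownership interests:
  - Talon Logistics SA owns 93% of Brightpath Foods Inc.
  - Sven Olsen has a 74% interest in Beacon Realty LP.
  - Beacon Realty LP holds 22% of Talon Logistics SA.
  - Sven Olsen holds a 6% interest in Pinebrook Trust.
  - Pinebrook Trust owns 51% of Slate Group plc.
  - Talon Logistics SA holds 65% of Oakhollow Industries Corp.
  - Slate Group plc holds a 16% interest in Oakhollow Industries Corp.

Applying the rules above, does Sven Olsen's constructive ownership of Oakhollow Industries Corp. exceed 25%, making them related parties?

No

Chain via Pinebrook Trust → Slate Group plc (R1): 6% × 51% × 16% = 0.4896% of Oakhollow Industries Corp.
Chain via Beacon Realty LP → Talon Logistics SA (R1): 74% × 22% × 65% = 10.582% of Oakhollow Industries Corp.
Aggregating (R2): 0.4896% + 10.582% = 11.0716%.
11.0716% does not exceed the 25% threshold, so Sven is not a related party to Oakhollow Industries Corp.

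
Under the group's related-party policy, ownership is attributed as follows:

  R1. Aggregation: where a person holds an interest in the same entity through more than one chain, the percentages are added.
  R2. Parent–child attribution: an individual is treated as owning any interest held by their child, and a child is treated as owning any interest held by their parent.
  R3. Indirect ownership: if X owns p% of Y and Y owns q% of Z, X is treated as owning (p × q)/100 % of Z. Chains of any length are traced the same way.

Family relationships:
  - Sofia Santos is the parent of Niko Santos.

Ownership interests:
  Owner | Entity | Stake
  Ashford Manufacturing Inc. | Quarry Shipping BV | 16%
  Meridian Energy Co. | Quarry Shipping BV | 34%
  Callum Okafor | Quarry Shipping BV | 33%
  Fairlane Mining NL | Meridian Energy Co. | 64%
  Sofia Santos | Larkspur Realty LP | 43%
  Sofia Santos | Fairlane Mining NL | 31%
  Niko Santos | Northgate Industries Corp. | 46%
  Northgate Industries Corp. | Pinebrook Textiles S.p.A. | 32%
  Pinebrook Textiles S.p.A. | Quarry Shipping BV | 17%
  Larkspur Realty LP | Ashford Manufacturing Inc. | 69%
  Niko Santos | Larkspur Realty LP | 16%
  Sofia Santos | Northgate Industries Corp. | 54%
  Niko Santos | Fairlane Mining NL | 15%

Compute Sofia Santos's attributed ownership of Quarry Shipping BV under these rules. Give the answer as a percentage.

By parent–child attribution (R2), Sofia Santos is treated as also owning Niko Santos's interest in Fairlane Mining NL, giving 31% + 15% = 46%.
By parent–child attribution (R2), Sofia Santos is treated as also owning Niko Santos's interest in Larkspur Realty LP, giving 43% + 16% = 59%.
By parent–child attribution (R2), Sofia Santos is treated as also owning Niko Santos's interest in Northgate Industries Corp, giving 54% + 46% = 100%.
Chain via Fairlane Mining NL → Meridian Energy Co. (R3): 46% × 64% × 34% = 10.0096% of Quarry Shipping BV.
Chain via Larkspur Realty LP → Ashford Manufacturing Inc. (R3): 59% × 69% × 16% = 6.5136% of Quarry Shipping BV.
Chain via Northgate Industries Corp. → Pinebrook Textiles S.p.A. (R3): 100% × 32% × 17% = 5.44% of Quarry Shipping BV.
Aggregating (R1): 10.0096% + 6.5136% + 5.44% = 21.9632%.

21.9632%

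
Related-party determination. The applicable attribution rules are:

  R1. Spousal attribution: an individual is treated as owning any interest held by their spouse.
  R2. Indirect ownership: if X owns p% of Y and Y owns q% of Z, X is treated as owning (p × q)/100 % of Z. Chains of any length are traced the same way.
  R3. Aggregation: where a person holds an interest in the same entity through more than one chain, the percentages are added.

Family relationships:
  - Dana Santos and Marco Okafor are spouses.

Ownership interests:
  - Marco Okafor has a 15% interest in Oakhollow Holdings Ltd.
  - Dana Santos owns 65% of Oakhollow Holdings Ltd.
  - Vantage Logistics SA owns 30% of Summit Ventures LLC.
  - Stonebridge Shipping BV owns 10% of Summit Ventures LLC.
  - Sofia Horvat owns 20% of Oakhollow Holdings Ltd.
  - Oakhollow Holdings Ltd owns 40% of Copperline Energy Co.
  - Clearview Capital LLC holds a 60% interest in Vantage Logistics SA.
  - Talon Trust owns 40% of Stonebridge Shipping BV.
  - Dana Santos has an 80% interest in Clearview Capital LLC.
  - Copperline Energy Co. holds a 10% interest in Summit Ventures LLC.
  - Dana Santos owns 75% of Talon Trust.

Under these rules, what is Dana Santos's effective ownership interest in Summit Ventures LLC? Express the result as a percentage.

20.6%

By spousal attribution (R1), Dana Santos is treated as also owning Marco Okafor's interest in Oakhollow Holdings Ltd, giving 65% + 15% = 80%.
Chain via Oakhollow Holdings Ltd → Copperline Energy Co. (R2): 80% × 40% × 10% = 3.2% of Summit Ventures LLC.
Chain via Talon Trust → Stonebridge Shipping BV (R2): 75% × 40% × 10% = 3% of Summit Ventures LLC.
Chain via Clearview Capital LLC → Vantage Logistics SA (R2): 80% × 60% × 30% = 14.4% of Summit Ventures LLC.
Aggregating (R3): 3.2% + 3% + 14.4% = 20.6%.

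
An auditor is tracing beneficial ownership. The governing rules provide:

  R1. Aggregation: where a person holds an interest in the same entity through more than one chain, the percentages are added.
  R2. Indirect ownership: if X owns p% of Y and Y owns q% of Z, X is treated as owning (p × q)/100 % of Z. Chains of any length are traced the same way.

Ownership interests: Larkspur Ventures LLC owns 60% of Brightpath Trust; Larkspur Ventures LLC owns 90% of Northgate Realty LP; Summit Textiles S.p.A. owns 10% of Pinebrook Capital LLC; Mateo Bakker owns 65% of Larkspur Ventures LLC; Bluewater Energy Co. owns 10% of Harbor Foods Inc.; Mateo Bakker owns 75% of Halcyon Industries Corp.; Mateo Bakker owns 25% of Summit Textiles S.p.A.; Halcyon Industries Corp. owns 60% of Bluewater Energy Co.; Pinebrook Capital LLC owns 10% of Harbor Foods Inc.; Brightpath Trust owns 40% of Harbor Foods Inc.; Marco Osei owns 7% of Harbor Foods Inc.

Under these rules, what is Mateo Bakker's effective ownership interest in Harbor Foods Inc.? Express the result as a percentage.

20.35%

Chain via Larkspur Ventures LLC → Brightpath Trust (R2): 65% × 60% × 40% = 15.6% of Harbor Foods Inc.
Chain via Summit Textiles S.p.A. → Pinebrook Capital LLC (R2): 25% × 10% × 10% = 0.25% of Harbor Foods Inc.
Chain via Halcyon Industries Corp. → Bluewater Energy Co. (R2): 75% × 60% × 10% = 4.5% of Harbor Foods Inc.
Aggregating (R1): 15.6% + 0.25% + 4.5% = 20.35%.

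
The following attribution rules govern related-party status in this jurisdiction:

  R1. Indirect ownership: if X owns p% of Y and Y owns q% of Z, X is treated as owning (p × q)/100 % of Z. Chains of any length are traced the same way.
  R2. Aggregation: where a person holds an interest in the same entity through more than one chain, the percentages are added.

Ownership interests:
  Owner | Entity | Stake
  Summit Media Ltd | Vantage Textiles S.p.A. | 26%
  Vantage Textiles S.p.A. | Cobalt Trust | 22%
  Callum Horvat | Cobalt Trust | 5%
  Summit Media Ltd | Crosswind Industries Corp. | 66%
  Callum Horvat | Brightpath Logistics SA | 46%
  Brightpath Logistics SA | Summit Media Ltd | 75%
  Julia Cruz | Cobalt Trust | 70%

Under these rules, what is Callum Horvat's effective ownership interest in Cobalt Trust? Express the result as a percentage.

6.9734%

Chain via Brightpath Logistics SA → Summit Media Ltd → Vantage Textiles S.p.A. (R1): 46% × 75% × 26% × 22% = 1.9734% of Cobalt Trust.
Direct interest in Cobalt Trust: 5%.
Aggregating (R2): 1.9734% + 5% = 6.9734%.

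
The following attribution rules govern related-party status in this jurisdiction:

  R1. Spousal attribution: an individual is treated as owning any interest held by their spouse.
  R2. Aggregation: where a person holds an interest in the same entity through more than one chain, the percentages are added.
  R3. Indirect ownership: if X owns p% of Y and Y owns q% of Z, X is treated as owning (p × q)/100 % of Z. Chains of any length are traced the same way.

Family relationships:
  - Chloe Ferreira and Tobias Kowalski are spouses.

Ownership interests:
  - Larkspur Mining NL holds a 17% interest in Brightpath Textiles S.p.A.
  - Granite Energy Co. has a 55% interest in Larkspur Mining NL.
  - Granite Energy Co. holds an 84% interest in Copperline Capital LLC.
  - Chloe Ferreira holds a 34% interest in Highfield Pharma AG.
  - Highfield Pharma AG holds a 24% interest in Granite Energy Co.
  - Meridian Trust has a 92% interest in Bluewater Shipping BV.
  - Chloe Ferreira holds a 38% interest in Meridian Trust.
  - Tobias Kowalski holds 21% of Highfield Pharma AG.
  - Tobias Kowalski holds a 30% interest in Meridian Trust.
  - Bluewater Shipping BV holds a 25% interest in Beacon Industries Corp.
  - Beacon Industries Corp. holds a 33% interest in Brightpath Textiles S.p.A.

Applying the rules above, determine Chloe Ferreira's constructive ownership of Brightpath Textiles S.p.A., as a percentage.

6.3954%

By spousal attribution (R1), Chloe Ferreira is treated as also owning Tobias Kowalski's interest in Meridian Trust, giving 38% + 30% = 68%.
By spousal attribution (R1), Chloe Ferreira is treated as also owning Tobias Kowalski's interest in Highfield Pharma AG, giving 34% + 21% = 55%.
Chain via Meridian Trust → Bluewater Shipping BV → Beacon Industries Corp. (R3): 68% × 92% × 25% × 33% = 5.1612% of Brightpath Textiles S.p.A.
Chain via Highfield Pharma AG → Granite Energy Co. → Larkspur Mining NL (R3): 55% × 24% × 55% × 17% = 1.2342% of Brightpath Textiles S.p.A.
Aggregating (R2): 5.1612% + 1.2342% = 6.3954%.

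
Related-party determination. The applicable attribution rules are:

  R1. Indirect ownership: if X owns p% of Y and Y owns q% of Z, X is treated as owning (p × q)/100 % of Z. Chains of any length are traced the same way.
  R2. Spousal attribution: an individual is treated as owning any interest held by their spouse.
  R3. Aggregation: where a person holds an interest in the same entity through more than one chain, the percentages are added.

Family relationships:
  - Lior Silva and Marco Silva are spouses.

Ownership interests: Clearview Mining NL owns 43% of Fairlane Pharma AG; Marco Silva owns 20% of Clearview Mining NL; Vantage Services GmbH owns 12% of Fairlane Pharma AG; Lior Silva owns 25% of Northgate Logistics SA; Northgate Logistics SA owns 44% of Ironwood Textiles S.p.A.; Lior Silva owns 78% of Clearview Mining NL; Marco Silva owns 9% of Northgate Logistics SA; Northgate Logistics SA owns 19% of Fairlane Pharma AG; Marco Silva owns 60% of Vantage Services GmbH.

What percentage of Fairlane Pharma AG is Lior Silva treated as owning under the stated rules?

55.8%

By spousal attribution (R2), Lior Silva is treated as also owning Marco Silva's interest in Clearview Mining NL, giving 78% + 20% = 98%.
By spousal attribution (R2), Lior Silva is treated as also owning Marco Silva's interest in Northgate Logistics SA, giving 25% + 9% = 34%.
By spousal attribution (R2), Lior Silva is treated as owning Marco Silva's 60% interest in Vantage Services GmbH.
Chain via Clearview Mining NL (R1): 98% × 43% = 42.14% of Fairlane Pharma AG.
Chain via Northgate Logistics SA (R1): 34% × 19% = 6.46% of Fairlane Pharma AG.
Chain via Vantage Services GmbH (R1): 60% × 12% = 7.2% of Fairlane Pharma AG.
Aggregating (R3): 42.14% + 6.46% + 7.2% = 55.8%.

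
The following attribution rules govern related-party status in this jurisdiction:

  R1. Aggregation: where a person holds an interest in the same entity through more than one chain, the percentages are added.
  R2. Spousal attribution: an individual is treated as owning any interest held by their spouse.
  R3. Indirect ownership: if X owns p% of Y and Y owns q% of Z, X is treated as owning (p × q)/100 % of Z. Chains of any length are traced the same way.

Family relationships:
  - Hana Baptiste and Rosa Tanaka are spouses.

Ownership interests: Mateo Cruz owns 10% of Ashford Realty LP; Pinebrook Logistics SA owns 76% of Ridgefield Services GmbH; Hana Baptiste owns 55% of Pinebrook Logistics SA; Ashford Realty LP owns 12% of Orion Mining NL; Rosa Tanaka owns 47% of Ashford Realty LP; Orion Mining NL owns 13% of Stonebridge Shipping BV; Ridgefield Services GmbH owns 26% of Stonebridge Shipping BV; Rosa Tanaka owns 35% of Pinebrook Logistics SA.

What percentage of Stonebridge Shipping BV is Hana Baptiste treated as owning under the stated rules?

18.5172%

By spousal attribution (R2), Hana Baptiste is treated as also owning Rosa Tanaka's interest in Pinebrook Logistics SA, giving 55% + 35% = 90%.
By spousal attribution (R2), Hana Baptiste is treated as owning Rosa Tanaka's 47% interest in Ashford Realty LP.
Chain via Pinebrook Logistics SA → Ridgefield Services GmbH (R3): 90% × 76% × 26% = 17.784% of Stonebridge Shipping BV.
Chain via Ashford Realty LP → Orion Mining NL (R3): 47% × 12% × 13% = 0.7332% of Stonebridge Shipping BV.
Aggregating (R1): 17.784% + 0.7332% = 18.5172%.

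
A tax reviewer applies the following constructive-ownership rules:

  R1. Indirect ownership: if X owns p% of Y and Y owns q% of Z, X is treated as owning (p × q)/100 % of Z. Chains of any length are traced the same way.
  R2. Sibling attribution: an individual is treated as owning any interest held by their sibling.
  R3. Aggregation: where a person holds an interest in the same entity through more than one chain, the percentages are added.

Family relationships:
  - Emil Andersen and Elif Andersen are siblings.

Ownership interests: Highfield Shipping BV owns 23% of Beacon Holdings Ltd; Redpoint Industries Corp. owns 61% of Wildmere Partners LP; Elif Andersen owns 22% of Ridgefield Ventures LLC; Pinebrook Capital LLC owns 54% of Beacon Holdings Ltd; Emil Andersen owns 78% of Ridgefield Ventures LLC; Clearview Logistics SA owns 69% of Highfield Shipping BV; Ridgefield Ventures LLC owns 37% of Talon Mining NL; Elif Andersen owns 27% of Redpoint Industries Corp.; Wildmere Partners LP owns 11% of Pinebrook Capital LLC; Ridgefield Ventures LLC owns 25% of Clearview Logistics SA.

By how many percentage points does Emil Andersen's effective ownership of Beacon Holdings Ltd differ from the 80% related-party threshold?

By sibling attribution (R2), Emil Andersen is treated as also owning Elif Andersen's interest in Ridgefield Ventures LLC, giving 78% + 22% = 100%.
By sibling attribution (R2), Emil Andersen is treated as owning Elif Andersen's 27% interest in Redpoint Industries Corp.
Chain via Ridgefield Ventures LLC → Clearview Logistics SA → Highfield Shipping BV (R1): 100% × 25% × 69% × 23% = 3.9675% of Beacon Holdings Ltd.
Chain via Redpoint Industries Corp. → Wildmere Partners LP → Pinebrook Capital LLC (R1): 27% × 61% × 11% × 54% = 0.978318% of Beacon Holdings Ltd.
Aggregating (R3): 3.9675% + 0.978318% = 4.945818%.
4.945818% falls short of the 80% threshold by 75.054182 percentage points.

75.054182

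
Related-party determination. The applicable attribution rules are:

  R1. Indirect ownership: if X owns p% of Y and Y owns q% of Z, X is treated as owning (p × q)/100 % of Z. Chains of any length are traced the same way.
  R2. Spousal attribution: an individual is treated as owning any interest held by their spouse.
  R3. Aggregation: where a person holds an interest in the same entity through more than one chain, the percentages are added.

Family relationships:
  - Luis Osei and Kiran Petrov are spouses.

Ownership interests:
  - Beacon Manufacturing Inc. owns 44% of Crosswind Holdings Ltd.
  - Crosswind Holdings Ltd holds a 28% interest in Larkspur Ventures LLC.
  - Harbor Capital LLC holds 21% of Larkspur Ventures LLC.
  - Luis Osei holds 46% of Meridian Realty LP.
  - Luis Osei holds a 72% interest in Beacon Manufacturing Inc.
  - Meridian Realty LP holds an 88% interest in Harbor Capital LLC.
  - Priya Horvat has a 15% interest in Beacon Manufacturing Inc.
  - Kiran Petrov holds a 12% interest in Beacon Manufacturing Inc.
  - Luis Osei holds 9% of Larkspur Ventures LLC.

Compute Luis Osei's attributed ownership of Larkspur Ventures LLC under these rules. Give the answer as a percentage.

By spousal attribution (R2), Luis Osei is treated as also owning Kiran Petrov's interest in Beacon Manufacturing Inc, giving 72% + 12% = 84%.
Chain via Meridian Realty LP → Harbor Capital LLC (R1): 46% × 88% × 21% = 8.5008% of Larkspur Ventures LLC.
Chain via Beacon Manufacturing Inc. → Crosswind Holdings Ltd (R1): 84% × 44% × 28% = 10.3488% of Larkspur Ventures LLC.
Direct interest in Larkspur Ventures LLC: 9%.
Aggregating (R3): 8.5008% + 10.3488% + 9% = 27.8496%.

27.8496%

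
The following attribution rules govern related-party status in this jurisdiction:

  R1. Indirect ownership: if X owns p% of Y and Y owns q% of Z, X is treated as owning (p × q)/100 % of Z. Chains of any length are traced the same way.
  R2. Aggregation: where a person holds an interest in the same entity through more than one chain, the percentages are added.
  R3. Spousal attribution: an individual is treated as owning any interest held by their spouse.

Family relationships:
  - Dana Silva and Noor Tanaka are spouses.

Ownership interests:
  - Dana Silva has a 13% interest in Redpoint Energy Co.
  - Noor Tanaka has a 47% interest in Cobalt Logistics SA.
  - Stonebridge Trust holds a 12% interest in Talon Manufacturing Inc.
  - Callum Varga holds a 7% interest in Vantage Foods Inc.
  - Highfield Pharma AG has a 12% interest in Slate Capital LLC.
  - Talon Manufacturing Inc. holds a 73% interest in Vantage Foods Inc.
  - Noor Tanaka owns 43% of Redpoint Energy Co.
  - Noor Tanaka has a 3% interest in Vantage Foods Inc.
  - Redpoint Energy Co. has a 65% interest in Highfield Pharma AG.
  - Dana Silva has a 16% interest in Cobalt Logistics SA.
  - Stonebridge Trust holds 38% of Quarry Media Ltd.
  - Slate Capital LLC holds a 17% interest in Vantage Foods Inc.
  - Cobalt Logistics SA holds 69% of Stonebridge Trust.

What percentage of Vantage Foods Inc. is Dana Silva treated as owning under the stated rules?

7.550532%

By spousal attribution (R3), Dana Silva is treated as also owning Noor Tanaka's interest in Redpoint Energy Co, giving 13% + 43% = 56%.
By spousal attribution (R3), Dana Silva is treated as also owning Noor Tanaka's interest in Cobalt Logistics SA, giving 16% + 47% = 63%.
By spousal attribution (R3), Dana Silva is treated as owning Noor Tanaka's 3% interest in Vantage Foods Inc.
Chain via Redpoint Energy Co. → Highfield Pharma AG → Slate Capital LLC (R1): 56% × 65% × 12% × 17% = 0.74256% of Vantage Foods Inc.
Chain via Cobalt Logistics SA → Stonebridge Trust → Talon Manufacturing Inc. (R1): 63% × 69% × 12% × 73% = 3.807972% of Vantage Foods Inc.
Direct interest in Vantage Foods Inc: 3%.
Aggregating (R2): 0.74256% + 3.807972% + 3% = 7.550532%.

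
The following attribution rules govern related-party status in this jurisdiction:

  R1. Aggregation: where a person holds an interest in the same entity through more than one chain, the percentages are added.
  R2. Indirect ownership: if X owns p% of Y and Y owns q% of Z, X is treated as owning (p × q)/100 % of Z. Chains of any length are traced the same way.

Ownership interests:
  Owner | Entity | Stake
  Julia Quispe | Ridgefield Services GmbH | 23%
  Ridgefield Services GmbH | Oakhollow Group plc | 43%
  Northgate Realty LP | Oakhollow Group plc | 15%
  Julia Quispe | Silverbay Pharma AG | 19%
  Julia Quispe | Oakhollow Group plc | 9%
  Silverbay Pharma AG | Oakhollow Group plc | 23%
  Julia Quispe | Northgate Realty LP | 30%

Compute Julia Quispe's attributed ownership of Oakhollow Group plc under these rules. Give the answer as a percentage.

Chain via Ridgefield Services GmbH (R2): 23% × 43% = 9.89% of Oakhollow Group plc.
Chain via Silverbay Pharma AG (R2): 19% × 23% = 4.37% of Oakhollow Group plc.
Chain via Northgate Realty LP (R2): 30% × 15% = 4.5% of Oakhollow Group plc.
Direct interest in Oakhollow Group plc: 9%.
Aggregating (R1): 9.89% + 4.37% + 4.5% + 9% = 27.76%.

27.76%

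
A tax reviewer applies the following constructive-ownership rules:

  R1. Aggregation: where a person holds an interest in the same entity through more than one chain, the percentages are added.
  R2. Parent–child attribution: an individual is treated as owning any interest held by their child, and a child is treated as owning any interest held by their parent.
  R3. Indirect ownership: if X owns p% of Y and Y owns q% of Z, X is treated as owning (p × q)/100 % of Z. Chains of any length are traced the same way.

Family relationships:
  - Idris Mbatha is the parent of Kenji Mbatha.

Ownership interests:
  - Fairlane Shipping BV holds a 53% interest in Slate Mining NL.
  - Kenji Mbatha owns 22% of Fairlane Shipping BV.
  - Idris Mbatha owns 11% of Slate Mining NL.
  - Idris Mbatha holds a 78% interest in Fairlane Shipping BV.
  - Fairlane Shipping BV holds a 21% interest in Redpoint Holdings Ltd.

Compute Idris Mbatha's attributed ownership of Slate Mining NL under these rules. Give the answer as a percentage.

64%

By parent–child attribution (R2), Idris Mbatha is treated as also owning Kenji Mbatha's interest in Fairlane Shipping BV, giving 78% + 22% = 100%.
Chain via Fairlane Shipping BV (R3): 100% × 53% = 53% of Slate Mining NL.
Direct interest in Slate Mining NL: 11%.
Aggregating (R1): 53% + 11% = 64%.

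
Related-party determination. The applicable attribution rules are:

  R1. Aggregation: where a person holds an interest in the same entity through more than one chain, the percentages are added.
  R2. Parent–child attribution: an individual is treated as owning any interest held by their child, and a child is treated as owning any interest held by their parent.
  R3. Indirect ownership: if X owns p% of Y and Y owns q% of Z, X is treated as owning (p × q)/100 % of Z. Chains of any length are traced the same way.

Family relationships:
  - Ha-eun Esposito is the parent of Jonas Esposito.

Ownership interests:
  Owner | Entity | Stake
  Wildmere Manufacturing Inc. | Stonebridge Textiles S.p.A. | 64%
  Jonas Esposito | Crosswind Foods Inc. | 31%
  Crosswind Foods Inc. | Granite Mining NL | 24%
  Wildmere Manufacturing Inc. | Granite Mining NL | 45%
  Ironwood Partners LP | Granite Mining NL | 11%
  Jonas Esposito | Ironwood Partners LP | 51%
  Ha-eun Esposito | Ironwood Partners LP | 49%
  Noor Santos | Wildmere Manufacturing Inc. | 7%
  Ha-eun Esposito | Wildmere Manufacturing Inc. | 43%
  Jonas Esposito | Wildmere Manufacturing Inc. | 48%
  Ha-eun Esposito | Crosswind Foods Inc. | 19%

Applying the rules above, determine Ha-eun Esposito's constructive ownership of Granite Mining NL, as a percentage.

By parent–child attribution (R2), Ha-eun Esposito is treated as also owning Jonas Esposito's interest in Crosswind Foods Inc, giving 19% + 31% = 50%.
By parent–child attribution (R2), Ha-eun Esposito is treated as also owning Jonas Esposito's interest in Ironwood Partners LP, giving 49% + 51% = 100%.
By parent–child attribution (R2), Ha-eun Esposito is treated as also owning Jonas Esposito's interest in Wildmere Manufacturing Inc, giving 43% + 48% = 91%.
Chain via Crosswind Foods Inc. (R3): 50% × 24% = 12% of Granite Mining NL.
Chain via Ironwood Partners LP (R3): 100% × 11% = 11% of Granite Mining NL.
Chain via Wildmere Manufacturing Inc. (R3): 91% × 45% = 40.95% of Granite Mining NL.
Aggregating (R1): 12% + 11% + 40.95% = 63.95%.

63.95%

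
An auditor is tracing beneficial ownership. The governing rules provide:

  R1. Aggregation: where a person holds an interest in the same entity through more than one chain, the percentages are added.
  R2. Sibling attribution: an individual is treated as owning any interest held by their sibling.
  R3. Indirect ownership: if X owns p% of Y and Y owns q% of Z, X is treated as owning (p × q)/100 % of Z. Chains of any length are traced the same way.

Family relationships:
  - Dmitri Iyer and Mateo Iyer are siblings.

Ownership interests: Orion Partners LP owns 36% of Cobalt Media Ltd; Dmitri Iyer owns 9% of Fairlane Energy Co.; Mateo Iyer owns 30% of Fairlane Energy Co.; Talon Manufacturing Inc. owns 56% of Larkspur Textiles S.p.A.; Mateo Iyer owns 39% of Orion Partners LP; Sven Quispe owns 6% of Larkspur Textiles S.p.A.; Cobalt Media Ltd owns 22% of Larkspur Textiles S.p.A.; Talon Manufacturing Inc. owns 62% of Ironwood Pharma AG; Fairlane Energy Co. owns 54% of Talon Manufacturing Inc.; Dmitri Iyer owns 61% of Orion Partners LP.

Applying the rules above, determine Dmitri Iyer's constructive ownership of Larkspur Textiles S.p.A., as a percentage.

19.7136%

By sibling attribution (R2), Dmitri Iyer is treated as also owning Mateo Iyer's interest in Fairlane Energy Co, giving 9% + 30% = 39%.
By sibling attribution (R2), Dmitri Iyer is treated as also owning Mateo Iyer's interest in Orion Partners LP, giving 61% + 39% = 100%.
Chain via Fairlane Energy Co. → Talon Manufacturing Inc. (R3): 39% × 54% × 56% = 11.7936% of Larkspur Textiles S.p.A.
Chain via Orion Partners LP → Cobalt Media Ltd (R3): 100% × 36% × 22% = 7.92% of Larkspur Textiles S.p.A.
Aggregating (R1): 11.7936% + 7.92% = 19.7136%.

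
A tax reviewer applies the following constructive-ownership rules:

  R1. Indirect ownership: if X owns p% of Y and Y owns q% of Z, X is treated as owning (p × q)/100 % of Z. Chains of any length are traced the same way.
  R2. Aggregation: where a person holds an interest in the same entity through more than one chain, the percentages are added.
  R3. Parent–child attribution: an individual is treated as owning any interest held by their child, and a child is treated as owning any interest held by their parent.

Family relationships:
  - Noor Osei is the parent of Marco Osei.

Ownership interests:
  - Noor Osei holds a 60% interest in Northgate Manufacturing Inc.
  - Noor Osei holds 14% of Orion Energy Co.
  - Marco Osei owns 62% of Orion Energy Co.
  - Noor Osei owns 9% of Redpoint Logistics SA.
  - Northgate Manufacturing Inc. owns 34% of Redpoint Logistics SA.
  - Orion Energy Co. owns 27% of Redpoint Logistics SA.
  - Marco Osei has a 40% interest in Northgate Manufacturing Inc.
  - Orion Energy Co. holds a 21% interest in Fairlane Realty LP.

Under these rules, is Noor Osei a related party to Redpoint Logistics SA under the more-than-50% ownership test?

By parent–child attribution (R3), Noor Osei is treated as also owning Marco Osei's interest in Orion Energy Co, giving 14% + 62% = 76%.
By parent–child attribution (R3), Noor Osei is treated as also owning Marco Osei's interest in Northgate Manufacturing Inc, giving 60% + 40% = 100%.
Chain via Orion Energy Co. (R1): 76% × 27% = 20.52% of Redpoint Logistics SA.
Chain via Northgate Manufacturing Inc. (R1): 100% × 34% = 34% of Redpoint Logistics SA.
Direct interest in Redpoint Logistics SA: 9%.
Aggregating (R2): 20.52% + 34% + 9% = 63.52%.
63.52% exceeds the 50% threshold, so Noor is a related party to Redpoint Logistics SA.

Yes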